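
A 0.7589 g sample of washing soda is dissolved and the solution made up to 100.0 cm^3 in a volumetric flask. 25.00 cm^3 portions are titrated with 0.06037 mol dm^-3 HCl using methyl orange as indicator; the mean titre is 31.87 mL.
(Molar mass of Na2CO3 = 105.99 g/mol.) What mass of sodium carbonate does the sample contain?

Na2CO3 + 2 HCl → 2 NaCl + H2O + CO2
n(HCl) per titration = 0.03187 × 0.06037 = 1.924 × 10^-3 mol
From the 1:2 ratio, n(Na2CO3) in each aliquot = 1/2 × 1.924 × 10^-3 = 9.620 × 10^-4 mol
n(Na2CO3) in the whole flask = 9.620 × 10^-4 × 100.0/25.00 = 3.848 × 10^-3 mol
mass of Na2CO3 = 3.848 × 10^-3 × 105.99 = 0.4078 g

0.4078 g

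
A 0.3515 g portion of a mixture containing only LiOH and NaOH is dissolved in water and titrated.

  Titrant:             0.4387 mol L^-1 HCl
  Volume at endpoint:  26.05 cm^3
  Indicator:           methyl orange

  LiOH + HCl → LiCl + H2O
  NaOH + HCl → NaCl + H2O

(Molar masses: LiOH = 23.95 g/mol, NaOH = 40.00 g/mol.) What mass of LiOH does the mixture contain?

0.1576 g

n(HCl) = 0.02605 × 0.4387 = 0.01143 mol
Let x = n(LiOH), y = n(NaOH).
Titrant: 1x + 1y = 0.01143;  mass: 23.95x + 40.00y = 0.3515
Solving, x = 6.581 × 10^-3 mol, y = 4.847 × 10^-3 mol
mass of LiOH = 6.581 × 10^-3 × 23.95 = 0.1576 g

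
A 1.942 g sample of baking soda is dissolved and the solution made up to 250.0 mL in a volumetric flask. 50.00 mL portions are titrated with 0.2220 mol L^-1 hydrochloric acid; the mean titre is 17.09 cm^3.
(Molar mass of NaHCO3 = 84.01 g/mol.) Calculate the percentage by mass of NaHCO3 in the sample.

82.06 %

NaHCO3 + HCl → NaCl + H2O + CO2
n(HCl) per titration = 0.01709 × 0.2220 = 3.794 × 10^-3 mol
n(NaHCO3) in each aliquot = 3.794 × 10^-3 mol (1:1 ratio)
n(NaHCO3) in the whole flask = 3.794 × 10^-3 × 250.0/50.00 = 0.01897 mol
mass of NaHCO3 = 0.01897 × 84.01 = 1.594 g
% NaHCO3 = 1.594 / 1.942 × 100 = 82.06 %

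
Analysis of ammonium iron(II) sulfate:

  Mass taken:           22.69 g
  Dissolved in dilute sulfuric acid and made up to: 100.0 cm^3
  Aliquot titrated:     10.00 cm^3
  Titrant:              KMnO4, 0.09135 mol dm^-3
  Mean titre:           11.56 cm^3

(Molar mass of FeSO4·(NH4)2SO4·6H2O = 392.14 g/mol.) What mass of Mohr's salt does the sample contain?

20.71 g

MnO4^- + 5 Fe^2+ + 8 H^+ → Mn^2+ + 5 Fe^3+ + 4 H2O
n(KMnO4) per titration = 0.01156 × 0.09135 = 1.056 × 10^-3 mol
From the 5:1 ratio, n(FeSO4·(NH4)2SO4·6H2O) in each aliquot = 5/1 × 1.056 × 10^-3 = 5.280 × 10^-3 mol
n(FeSO4·(NH4)2SO4·6H2O) in the whole flask = 5.280 × 10^-3 × 100.0/10.00 = 0.05280 mol
mass of FeSO4·(NH4)2SO4·6H2O = 0.05280 × 392.14 = 20.71 g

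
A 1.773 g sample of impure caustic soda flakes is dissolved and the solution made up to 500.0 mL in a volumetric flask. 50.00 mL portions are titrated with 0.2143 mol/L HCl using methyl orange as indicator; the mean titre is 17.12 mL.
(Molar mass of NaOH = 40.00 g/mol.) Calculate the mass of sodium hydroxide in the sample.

NaOH + HCl → NaCl + H2O
n(HCl) per titration = 0.01712 × 0.2143 = 3.669 × 10^-3 mol
n(NaOH) in each aliquot = 3.669 × 10^-3 mol (1:1 ratio)
n(NaOH) in the whole flask = 3.669 × 10^-3 × 500.0/50.00 = 0.03669 mol
mass of NaOH = 0.03669 × 40.00 = 1.468 g

1.468 g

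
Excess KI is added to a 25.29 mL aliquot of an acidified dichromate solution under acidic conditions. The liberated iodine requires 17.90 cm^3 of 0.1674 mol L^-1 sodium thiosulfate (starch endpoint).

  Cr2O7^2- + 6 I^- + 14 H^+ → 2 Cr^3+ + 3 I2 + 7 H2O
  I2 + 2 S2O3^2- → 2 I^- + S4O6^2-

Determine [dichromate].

0.01975 mol/L

n(S2O3^2-) = 0.01790 × 0.1674 = 2.996 × 10^-3 mol
n(I2) = n(S2O3^2-)/2 = 1.498 × 10^-3 mol
From the 1:3 ratio, n(Cr2O7^2-) in the aliquot = 1/3 × 1.498 × 10^-3 = 4.994 × 10^-4 mol
[Cr2O7^2-] = 4.994 × 10^-4 / 0.02529 = 0.01975 mol/L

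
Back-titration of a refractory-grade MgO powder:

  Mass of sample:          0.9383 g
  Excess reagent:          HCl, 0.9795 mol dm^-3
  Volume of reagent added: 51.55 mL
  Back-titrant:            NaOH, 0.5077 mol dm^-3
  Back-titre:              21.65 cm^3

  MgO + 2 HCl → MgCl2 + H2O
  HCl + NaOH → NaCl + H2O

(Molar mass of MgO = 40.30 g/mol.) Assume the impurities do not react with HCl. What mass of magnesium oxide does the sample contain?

0.7960 g

n(HCl) added = 0.05155 × 0.9795 = 0.05049 mol
n(NaOH) used in back-titration = 0.02165 × 0.5077 = 0.01099 mol
n(HCl) left over = 0.01099 mol (1:1 ratio)
n(HCl) consumed by analyte = 0.05049 − 0.01099 = 0.03950 mol
From the 1:2 ratio, n(MgO) = 1/2 × 0.03950 = 0.01975 mol
mass of MgO = 0.01975 × 40.30 = 0.7960 g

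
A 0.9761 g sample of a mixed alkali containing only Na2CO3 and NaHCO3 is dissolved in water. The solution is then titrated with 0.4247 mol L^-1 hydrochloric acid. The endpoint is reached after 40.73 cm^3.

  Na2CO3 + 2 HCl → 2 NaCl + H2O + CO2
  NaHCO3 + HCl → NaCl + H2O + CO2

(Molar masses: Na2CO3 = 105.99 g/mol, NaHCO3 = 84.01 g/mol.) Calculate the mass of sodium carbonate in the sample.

n(HCl) = 0.04073 × 0.4247 = 0.01730 mol
Let x = n(Na2CO3), y = n(NaHCO3).
Titrant: 2x + 1y = 0.01730;  mass: 105.99x + 84.01y = 0.9761
Solving, x = 7.692 × 10^-3 mol, y = 1.915 × 10^-3 mol
mass of Na2CO3 = 7.692 × 10^-3 × 105.99 = 0.8152 g

0.8152 g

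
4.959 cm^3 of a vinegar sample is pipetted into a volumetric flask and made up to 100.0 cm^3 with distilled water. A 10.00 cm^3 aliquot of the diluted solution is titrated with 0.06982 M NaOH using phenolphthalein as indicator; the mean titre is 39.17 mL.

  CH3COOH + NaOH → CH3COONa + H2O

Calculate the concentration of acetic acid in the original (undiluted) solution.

5.515 M

n(NaOH) = 0.03917 × 0.06982 = 2.735 × 10^-3 mol
n(CH3COOH) in the aliquot = 2.735 × 10^-3 mol (1:1 ratio)
[CH3COOH]_dilute = 2.735 × 10^-3 / 0.01000 = 0.2735 mol/L
Dilution factor = 100.0 / 4.959 = 20.17
[CH3COOH]_stock = 0.2735 × 20.17 = 5.515 mol/L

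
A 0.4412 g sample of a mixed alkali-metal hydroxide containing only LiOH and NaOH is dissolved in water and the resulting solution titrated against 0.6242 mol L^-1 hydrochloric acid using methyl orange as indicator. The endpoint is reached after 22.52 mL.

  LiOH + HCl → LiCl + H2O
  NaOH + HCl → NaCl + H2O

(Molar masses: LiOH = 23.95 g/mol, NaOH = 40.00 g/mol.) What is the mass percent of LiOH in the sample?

40.95 %

n(HCl) = 0.02252 × 0.6242 = 0.01406 mol
Let x = n(LiOH), y = n(NaOH).
Titrant: 1x + 1y = 0.01406;  mass: 23.95x + 40.00y = 0.4412
Solving, x = 7.544 × 10^-3 mol, y = 6.513 × 10^-3 mol
mass of LiOH = 7.544 × 10^-3 × 23.95 = 0.1807 g
% LiOH = 0.1807 / 0.4412 × 100 = 40.95 %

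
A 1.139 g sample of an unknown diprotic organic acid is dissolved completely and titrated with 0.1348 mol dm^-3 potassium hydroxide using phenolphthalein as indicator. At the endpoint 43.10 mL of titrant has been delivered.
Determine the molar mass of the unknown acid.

392.1 g/mol

n(KOH) = 0.04310 L × 0.1348 mol/L = 5.810 × 10^-3 mol
From the 1:2 ratio, n(H2A) = 1/2 × 5.810 × 10^-3 = 2.905 × 10^-3 mol
M = m / n = 1.139 g / 2.905 × 10^-3 mol = 392.1 g/mol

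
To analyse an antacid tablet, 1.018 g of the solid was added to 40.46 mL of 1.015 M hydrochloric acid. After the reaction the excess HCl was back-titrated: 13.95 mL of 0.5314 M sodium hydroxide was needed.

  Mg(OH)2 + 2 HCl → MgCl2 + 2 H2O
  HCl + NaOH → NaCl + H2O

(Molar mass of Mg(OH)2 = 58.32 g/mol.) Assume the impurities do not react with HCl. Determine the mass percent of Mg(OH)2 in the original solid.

n(HCl) added = 0.04046 × 1.015 = 0.04107 mol
n(NaOH) used in back-titration = 0.01395 × 0.5314 = 7.413 × 10^-3 mol
n(HCl) left over = 7.413 × 10^-3 mol (1:1 ratio)
n(HCl) consumed by analyte = 0.04107 − 7.413 × 10^-3 = 0.03365 mol
From the 1:2 ratio, n(Mg(OH)2) = 1/2 × 0.03365 = 0.01683 mol
mass of Mg(OH)2 = 0.01683 × 58.32 = 0.9813 g
% Mg(OH)2 = 0.9813 / 1.018 × 100 = 96.40 %

96.40 %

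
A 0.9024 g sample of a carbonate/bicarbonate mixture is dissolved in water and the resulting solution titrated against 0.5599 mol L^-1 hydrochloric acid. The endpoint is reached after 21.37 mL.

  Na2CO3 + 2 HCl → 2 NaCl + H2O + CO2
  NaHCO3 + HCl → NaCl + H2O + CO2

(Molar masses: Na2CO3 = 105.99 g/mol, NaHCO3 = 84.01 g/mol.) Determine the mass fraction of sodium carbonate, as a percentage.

n(HCl) = 0.02137 × 0.5599 = 0.01197 mol
Let x = n(Na2CO3), y = n(NaHCO3).
Titrant: 2x + 1y = 0.01197;  mass: 105.99x + 84.01y = 0.9024
Solving, x = 1.657 × 10^-3 mol, y = 8.651 × 10^-3 mol
mass of Na2CO3 = 1.657 × 10^-3 × 105.99 = 0.1756 g
% Na2CO3 = 0.1756 / 0.9024 × 100 = 19.46 %

19.46 %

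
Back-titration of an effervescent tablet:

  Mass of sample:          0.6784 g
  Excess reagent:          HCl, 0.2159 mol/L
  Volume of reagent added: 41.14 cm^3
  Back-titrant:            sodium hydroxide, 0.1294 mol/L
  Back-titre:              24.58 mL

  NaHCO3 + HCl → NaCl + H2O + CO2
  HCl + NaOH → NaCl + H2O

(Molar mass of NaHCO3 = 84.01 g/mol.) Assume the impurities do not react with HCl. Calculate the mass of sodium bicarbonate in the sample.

n(HCl) added = 0.04114 × 0.2159 = 8.882 × 10^-3 mol
n(NaOH) used in back-titration = 0.02458 × 0.1294 = 3.181 × 10^-3 mol
n(HCl) left over = 3.181 × 10^-3 mol (1:1 ratio)
n(HCl) consumed by analyte = 8.882 × 10^-3 − 3.181 × 10^-3 = 5.701 × 10^-3 mol
n(NaHCO3) = 5.701 × 10^-3 mol (1:1 ratio)
mass of NaHCO3 = 5.701 × 10^-3 × 84.01 = 0.4790 g

0.4790 g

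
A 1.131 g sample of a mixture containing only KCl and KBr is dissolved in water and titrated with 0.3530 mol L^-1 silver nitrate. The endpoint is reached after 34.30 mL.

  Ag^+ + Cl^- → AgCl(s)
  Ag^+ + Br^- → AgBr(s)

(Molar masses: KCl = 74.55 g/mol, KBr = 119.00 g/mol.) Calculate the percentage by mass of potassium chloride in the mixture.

45.95 %

n(AgNO3) = 0.03430 × 0.3530 = 0.01211 mol
Let x = n(KCl), y = n(KBr).
Titrant: 1x + 1y = 0.01211;  mass: 74.55x + 119.00y = 1.131
Solving, x = 6.971 × 10^-3 mol, y = 5.137 × 10^-3 mol
mass of KCl = 6.971 × 10^-3 × 74.55 = 0.5197 g
% KCl = 0.5197 / 1.131 × 100 = 45.95 %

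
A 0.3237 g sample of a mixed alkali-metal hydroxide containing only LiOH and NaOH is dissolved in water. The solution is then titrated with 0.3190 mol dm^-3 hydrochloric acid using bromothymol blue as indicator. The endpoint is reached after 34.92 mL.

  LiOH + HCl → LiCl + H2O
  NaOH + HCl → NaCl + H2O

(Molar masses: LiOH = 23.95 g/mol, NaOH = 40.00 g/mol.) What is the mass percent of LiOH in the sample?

56.18 %

n(HCl) = 0.03492 × 0.3190 = 0.01114 mol
Let x = n(LiOH), y = n(NaOH).
Titrant: 1x + 1y = 0.01114;  mass: 23.95x + 40.00y = 0.3237
Solving, x = 7.594 × 10^-3 mol, y = 3.546 × 10^-3 mol
mass of LiOH = 7.594 × 10^-3 × 23.95 = 0.1819 g
% LiOH = 0.1819 / 0.3237 × 100 = 56.18 %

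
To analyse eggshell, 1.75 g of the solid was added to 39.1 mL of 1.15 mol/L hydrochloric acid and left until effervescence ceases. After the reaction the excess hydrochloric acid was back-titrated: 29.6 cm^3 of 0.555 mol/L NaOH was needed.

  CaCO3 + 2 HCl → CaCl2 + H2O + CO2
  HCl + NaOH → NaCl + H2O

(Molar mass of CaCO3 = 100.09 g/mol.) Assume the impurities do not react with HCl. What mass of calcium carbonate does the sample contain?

n(HCl) added = 0.0391 × 1.15 = 0.0450 mol
n(NaOH) used in back-titration = 0.0296 × 0.555 = 0.0164 mol
n(HCl) left over = 0.0164 mol (1:1 ratio)
n(HCl) consumed by analyte = 0.0450 − 0.0164 = 0.0285 mol
From the 1:2 ratio, n(CaCO3) = 1/2 × 0.0285 = 0.0143 mol
mass of CaCO3 = 0.0143 × 100.09 = 1.43 g

1.43 g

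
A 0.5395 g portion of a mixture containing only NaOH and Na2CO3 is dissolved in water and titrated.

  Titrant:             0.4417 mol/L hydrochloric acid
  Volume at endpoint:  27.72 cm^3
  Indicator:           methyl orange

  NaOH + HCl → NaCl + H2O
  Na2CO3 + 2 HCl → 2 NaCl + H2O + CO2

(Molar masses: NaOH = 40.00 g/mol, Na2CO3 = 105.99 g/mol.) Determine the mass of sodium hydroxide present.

0.3366 g

n(HCl) = 0.02772 × 0.4417 = 0.01224 mol
Let x = n(NaOH), y = n(Na2CO3).
Titrant: 1x + 2y = 0.01224;  mass: 40.00x + 105.99y = 0.5395
Solving, x = 8.416 × 10^-3 mol, y = 1.914 × 10^-3 mol
mass of NaOH = 8.416 × 10^-3 × 40.00 = 0.3366 g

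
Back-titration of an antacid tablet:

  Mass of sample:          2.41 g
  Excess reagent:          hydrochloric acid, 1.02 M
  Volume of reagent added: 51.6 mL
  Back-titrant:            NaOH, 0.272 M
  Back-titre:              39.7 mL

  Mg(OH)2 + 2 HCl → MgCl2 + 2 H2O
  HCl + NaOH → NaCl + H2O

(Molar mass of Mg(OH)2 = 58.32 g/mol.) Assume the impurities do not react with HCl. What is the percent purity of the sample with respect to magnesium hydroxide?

50.6 %

n(HCl) added = 0.0516 × 1.02 = 0.0526 mol
n(NaOH) used in back-titration = 0.0397 × 0.272 = 0.0108 mol
n(HCl) left over = 0.0108 mol (1:1 ratio)
n(HCl) consumed by analyte = 0.0526 − 0.0108 = 0.0418 mol
From the 1:2 ratio, n(Mg(OH)2) = 1/2 × 0.0418 = 0.0209 mol
mass of Mg(OH)2 = 0.0209 × 58.32 = 1.22 g
% Mg(OH)2 = 1.22 / 2.41 × 100 = 50.6 %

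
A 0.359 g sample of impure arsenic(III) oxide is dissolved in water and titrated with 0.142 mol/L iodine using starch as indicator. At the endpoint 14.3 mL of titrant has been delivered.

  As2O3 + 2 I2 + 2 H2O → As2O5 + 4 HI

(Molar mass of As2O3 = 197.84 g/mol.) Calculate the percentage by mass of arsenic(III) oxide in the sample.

n(I2) = 0.0143 L × 0.142 mol/L = 2.03 × 10^-3 mol
From the 1:2 ratio, n(As2O3) = 1/2 × 2.03 × 10^-3 = 1.02 × 10^-3 mol
mass of As2O3 = 1.02 × 10^-3 × 197.84 g/mol = 0.201 g
% As2O3 = 0.201 / 0.359 × 100 = 56.0 %

56.0 %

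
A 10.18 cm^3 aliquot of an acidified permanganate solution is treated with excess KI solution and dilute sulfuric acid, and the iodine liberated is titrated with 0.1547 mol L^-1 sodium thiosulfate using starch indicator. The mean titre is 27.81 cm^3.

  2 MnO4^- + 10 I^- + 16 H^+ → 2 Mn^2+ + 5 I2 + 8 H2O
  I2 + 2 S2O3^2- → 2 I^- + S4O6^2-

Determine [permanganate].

n(S2O3^2-) = 0.02781 × 0.1547 = 4.302 × 10^-3 mol
n(I2) = n(S2O3^2-)/2 = 2.151 × 10^-3 mol
From the 2:5 ratio, n(MnO4^-) in the aliquot = 2/5 × 2.151 × 10^-3 = 8.604 × 10^-4 mol
[MnO4^-] = 8.604 × 10^-4 / 0.01018 = 0.08452 mol/L

0.08452 mol/L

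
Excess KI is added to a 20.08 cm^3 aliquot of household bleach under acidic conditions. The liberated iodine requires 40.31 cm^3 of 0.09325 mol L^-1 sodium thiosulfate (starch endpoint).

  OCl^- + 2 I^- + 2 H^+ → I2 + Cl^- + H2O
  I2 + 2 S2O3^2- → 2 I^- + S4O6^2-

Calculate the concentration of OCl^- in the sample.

n(S2O3^2-) = 0.04031 × 0.09325 = 3.759 × 10^-3 mol
n(I2) = n(S2O3^2-)/2 = 1.879 × 10^-3 mol
n(OCl^-) in the aliquot = 1.879 × 10^-3 mol (1:1 ratio)
[OCl^-] = 1.879 × 10^-3 / 0.02008 = 0.09360 mol/L

0.09360 mol/L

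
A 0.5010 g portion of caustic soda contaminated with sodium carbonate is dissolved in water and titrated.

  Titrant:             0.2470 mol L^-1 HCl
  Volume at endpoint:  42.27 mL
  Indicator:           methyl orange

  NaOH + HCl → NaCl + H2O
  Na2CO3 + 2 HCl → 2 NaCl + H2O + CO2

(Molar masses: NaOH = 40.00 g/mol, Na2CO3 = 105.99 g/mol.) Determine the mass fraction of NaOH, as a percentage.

n(HCl) = 0.04227 × 0.2470 = 0.01044 mol
Let x = n(NaOH), y = n(Na2CO3).
Titrant: 1x + 2y = 0.01044;  mass: 40.00x + 105.99y = 0.5010
Solving, x = 4.025 × 10^-3 mol, y = 3.208 × 10^-3 mol
mass of NaOH = 4.025 × 10^-3 × 40.00 = 0.1610 g
% NaOH = 0.1610 / 0.5010 × 100 = 32.14 %

32.14 %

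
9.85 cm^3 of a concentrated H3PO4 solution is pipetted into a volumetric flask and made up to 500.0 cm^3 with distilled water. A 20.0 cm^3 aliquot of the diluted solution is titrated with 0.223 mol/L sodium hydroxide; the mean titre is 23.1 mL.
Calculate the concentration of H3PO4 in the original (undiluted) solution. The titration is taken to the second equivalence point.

6.54 mol/L

H3PO4 + 2 NaOH → Na2HPO4 + 2 H2O
n(NaOH) = 0.0231 × 0.223 = 5.15 × 10^-3 mol
From the 1:2 ratio, n(H3PO4) in the aliquot = 1/2 × 5.15 × 10^-3 = 2.58 × 10^-3 mol
[H3PO4]_dilute = 2.58 × 10^-3 / 0.0200 = 0.129 mol/L
Dilution factor = 500.0 / 9.85 = 50.76
[H3PO4]_stock = 0.129 × 50.76 = 6.54 mol/L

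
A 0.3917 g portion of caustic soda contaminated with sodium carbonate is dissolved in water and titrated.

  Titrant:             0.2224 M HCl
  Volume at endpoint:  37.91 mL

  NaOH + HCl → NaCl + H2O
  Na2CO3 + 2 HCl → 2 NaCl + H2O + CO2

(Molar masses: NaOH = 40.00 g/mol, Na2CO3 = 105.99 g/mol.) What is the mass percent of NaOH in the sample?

43.31 %

n(HCl) = 0.03791 × 0.2224 = 8.431 × 10^-3 mol
Let x = n(NaOH), y = n(Na2CO3).
Titrant: 1x + 2y = 8.431 × 10^-3;  mass: 40.00x + 105.99y = 0.3917
Solving, x = 4.241 × 10^-3 mol, y = 2.095 × 10^-3 mol
mass of NaOH = 4.241 × 10^-3 × 40.00 = 0.1696 g
% NaOH = 0.1696 / 0.3917 × 100 = 43.31 %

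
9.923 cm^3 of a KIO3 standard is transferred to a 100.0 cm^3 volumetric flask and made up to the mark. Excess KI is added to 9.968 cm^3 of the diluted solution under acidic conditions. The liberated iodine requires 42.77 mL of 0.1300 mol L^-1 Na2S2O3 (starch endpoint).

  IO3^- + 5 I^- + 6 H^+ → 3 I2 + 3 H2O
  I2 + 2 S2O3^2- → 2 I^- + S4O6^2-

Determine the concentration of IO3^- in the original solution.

0.9369 mol/L

n(S2O3^2-) = 0.04277 × 0.1300 = 5.560 × 10^-3 mol
n(I2) = n(S2O3^2-)/2 = 2.780 × 10^-3 mol
From the 1:3 ratio, n(IO3^-) in the aliquot = 1/3 × 2.780 × 10^-3 = 9.267 × 10^-4 mol
[IO3^-]_dilute = 9.267 × 10^-4 / 0.009968 = 0.09297 mol/L
[IO3^-]_original = 0.09297 × 100.0/9.923 = 0.9369 mol/L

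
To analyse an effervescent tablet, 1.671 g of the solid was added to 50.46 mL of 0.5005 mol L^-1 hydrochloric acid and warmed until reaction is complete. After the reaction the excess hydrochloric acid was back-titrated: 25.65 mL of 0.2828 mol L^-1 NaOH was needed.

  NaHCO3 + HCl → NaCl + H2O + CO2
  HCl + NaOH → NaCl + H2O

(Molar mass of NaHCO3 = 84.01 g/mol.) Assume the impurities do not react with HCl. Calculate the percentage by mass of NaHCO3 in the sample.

n(HCl) added = 0.05046 × 0.5005 = 0.02526 mol
n(NaOH) used in back-titration = 0.02565 × 0.2828 = 7.254 × 10^-3 mol
n(HCl) left over = 7.254 × 10^-3 mol (1:1 ratio)
n(HCl) consumed by analyte = 0.02526 − 7.254 × 10^-3 = 0.01800 mol
n(NaHCO3) = 0.01800 mol (1:1 ratio)
mass of NaHCO3 = 0.01800 × 84.01 = 1.512 g
% NaHCO3 = 1.512 / 1.671 × 100 = 90.50 %

90.50 %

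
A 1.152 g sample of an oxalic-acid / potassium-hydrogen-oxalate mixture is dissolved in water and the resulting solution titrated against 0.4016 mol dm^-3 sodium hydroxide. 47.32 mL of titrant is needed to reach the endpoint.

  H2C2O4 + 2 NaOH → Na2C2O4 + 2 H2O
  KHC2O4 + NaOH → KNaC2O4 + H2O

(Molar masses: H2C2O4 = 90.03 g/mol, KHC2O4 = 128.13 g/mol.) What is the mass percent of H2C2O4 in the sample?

60.32 %

n(NaOH) = 0.04732 × 0.4016 = 0.01900 mol
Let x = n(H2C2O4), y = n(KHC2O4).
Titrant: 2x + 1y = 0.01900;  mass: 90.03x + 128.13y = 1.152
Solving, x = 7.718 × 10^-3 mol, y = 3.568 × 10^-3 mol
mass of H2C2O4 = 7.718 × 10^-3 × 90.03 = 0.6948 g
% H2C2O4 = 0.6948 / 1.152 × 100 = 60.32 %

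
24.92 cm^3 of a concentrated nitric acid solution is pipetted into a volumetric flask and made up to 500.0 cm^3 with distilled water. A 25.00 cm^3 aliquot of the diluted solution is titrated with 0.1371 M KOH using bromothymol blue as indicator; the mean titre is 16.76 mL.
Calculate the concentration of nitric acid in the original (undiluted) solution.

HNO3 + KOH → KNO3 + H2O
n(KOH) = 0.01676 × 0.1371 = 2.298 × 10^-3 mol
n(HNO3) in the aliquot = 2.298 × 10^-3 mol (1:1 ratio)
[HNO3]_dilute = 2.298 × 10^-3 / 0.02500 = 0.09191 mol/L
Dilution factor = 500.0 / 24.92 = 20.06
[HNO3]_stock = 0.09191 × 20.06 = 1.844 mol/L

1.844 M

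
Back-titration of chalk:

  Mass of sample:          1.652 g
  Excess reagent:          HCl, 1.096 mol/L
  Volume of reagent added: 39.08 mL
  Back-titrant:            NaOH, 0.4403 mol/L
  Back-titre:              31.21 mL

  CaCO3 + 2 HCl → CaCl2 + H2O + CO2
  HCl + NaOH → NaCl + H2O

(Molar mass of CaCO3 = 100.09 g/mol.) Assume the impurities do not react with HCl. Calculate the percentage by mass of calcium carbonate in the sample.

n(HCl) added = 0.03908 × 1.096 = 0.04283 mol
n(NaOH) used in back-titration = 0.03121 × 0.4403 = 0.01374 mol
n(HCl) left over = 0.01374 mol (1:1 ratio)
n(HCl) consumed by analyte = 0.04283 − 0.01374 = 0.02909 mol
From the 1:2 ratio, n(CaCO3) = 1/2 × 0.02909 = 0.01454 mol
mass of CaCO3 = 0.01454 × 100.09 = 1.456 g
% CaCO3 = 1.456 / 1.652 × 100 = 88.12 %

88.12 %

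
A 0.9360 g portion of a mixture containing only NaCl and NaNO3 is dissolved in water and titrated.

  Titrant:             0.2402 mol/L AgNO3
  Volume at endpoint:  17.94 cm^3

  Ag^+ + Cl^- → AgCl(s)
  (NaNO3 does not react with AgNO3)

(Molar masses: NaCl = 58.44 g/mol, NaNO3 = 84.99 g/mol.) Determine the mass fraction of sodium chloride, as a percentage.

26.90 %

n(AgNO3) = 0.01794 × 0.2402 = 4.309 × 10^-3 mol
Let x = n(NaCl), y = n(NaNO3).
Titrant: 1x = 4.309 × 10^-3;  mass: 58.44x + 84.99y = 0.9360
Solving, x = 4.309 × 10^-3 mol, y = 8.050 × 10^-3 mol
mass of NaCl = 4.309 × 10^-3 × 58.44 = 0.2518 g
% NaCl = 0.2518 / 0.9360 × 100 = 26.90 %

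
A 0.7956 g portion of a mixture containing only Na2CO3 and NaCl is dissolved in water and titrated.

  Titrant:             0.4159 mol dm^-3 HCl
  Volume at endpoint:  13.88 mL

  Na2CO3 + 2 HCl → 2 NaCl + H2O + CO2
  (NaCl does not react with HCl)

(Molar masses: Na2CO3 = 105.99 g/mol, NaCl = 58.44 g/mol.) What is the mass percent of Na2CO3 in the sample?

n(HCl) = 0.01388 × 0.4159 = 5.773 × 10^-3 mol
Let x = n(Na2CO3), y = n(NaCl).
Titrant: 2x = 5.773 × 10^-3;  mass: 105.99x + 58.44y = 0.7956
Solving, x = 2.886 × 10^-3 mol, y = 8.379 × 10^-3 mol
mass of Na2CO3 = 2.886 × 10^-3 × 105.99 = 0.3059 g
% Na2CO3 = 0.3059 / 0.7956 × 100 = 38.45 %

38.45 %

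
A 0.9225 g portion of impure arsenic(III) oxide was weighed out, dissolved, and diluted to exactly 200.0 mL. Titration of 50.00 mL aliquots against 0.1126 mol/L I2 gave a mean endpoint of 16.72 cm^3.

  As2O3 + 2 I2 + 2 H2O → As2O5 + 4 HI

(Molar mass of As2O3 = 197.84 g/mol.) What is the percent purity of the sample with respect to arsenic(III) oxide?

80.75 %

n(I2) per titration = 0.01672 × 0.1126 = 1.883 × 10^-3 mol
From the 1:2 ratio, n(As2O3) in each aliquot = 1/2 × 1.883 × 10^-3 = 9.413 × 10^-4 mol
n(As2O3) in the whole flask = 9.413 × 10^-4 × 200.0/50.00 = 3.765 × 10^-3 mol
mass of As2O3 = 3.765 × 10^-3 × 197.84 = 0.7449 g
% As2O3 = 0.7449 / 0.9225 × 100 = 80.75 %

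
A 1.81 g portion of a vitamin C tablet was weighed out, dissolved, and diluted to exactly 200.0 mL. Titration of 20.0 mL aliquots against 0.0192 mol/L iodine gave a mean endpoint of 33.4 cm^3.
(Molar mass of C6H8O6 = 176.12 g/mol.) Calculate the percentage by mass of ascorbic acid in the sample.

62.4 %

C6H8O6 + I2 → C6H6O6 + 2 HI
n(I2) per titration = 0.0334 × 0.0192 = 6.41 × 10^-4 mol
n(C6H8O6) in each aliquot = 6.41 × 10^-4 mol (1:1 ratio)
n(C6H8O6) in the whole flask = 6.41 × 10^-4 × 200.0/20.0 = 6.41 × 10^-3 mol
mass of C6H8O6 = 6.41 × 10^-3 × 176.12 = 1.13 g
% C6H8O6 = 1.13 / 1.81 × 100 = 62.4 %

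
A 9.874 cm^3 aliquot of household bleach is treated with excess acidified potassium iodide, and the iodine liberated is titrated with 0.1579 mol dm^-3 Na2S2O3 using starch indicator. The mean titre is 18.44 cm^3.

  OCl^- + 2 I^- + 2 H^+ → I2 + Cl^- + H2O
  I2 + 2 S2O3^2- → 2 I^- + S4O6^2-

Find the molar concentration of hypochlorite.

n(S2O3^2-) = 0.01844 × 0.1579 = 2.912 × 10^-3 mol
n(I2) = n(S2O3^2-)/2 = 1.456 × 10^-3 mol
n(OCl^-) in the aliquot = 1.456 × 10^-3 mol (1:1 ratio)
[OCl^-] = 1.456 × 10^-3 / 0.009874 = 0.1474 mol/L

0.1474 mol/L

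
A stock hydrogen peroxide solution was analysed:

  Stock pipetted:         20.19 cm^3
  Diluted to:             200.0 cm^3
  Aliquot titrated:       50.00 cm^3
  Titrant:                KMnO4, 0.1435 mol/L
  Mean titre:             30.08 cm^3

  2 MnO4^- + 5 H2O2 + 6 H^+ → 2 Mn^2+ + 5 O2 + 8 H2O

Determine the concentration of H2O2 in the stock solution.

n(KMnO4) = 0.03008 × 0.1435 = 4.316 × 10^-3 mol
From the 5:2 ratio, n(H2O2) in the aliquot = 5/2 × 4.316 × 10^-3 = 0.01079 mol
[H2O2]_dilute = 0.01079 / 0.05000 = 0.2158 mol/L
Dilution factor = 200.0 / 20.19 = 9.906
[H2O2]_stock = 0.2158 × 9.906 = 2.138 mol/L

2.138 mol/L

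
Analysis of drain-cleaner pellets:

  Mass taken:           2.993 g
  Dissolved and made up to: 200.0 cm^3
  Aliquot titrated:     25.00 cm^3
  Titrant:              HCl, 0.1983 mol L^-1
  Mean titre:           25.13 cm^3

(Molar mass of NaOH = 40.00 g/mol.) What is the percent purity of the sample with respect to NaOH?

NaOH + HCl → NaCl + H2O
n(HCl) per titration = 0.02513 × 0.1983 = 4.983 × 10^-3 mol
n(NaOH) in each aliquot = 4.983 × 10^-3 mol (1:1 ratio)
n(NaOH) in the whole flask = 4.983 × 10^-3 × 200.0/25.00 = 0.03987 mol
mass of NaOH = 0.03987 × 40.00 = 1.595 g
% NaOH = 1.595 / 2.993 × 100 = 53.28 %

53.28 %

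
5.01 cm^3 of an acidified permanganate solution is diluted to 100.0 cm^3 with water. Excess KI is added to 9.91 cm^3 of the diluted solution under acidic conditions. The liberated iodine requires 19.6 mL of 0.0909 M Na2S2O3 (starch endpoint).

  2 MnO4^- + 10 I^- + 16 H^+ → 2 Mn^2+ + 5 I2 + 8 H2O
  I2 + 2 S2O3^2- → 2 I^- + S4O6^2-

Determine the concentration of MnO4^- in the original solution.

0.718 M

n(S2O3^2-) = 0.0196 × 0.0909 = 1.78 × 10^-3 mol
n(I2) = n(S2O3^2-)/2 = 8.91 × 10^-4 mol
From the 2:5 ratio, n(MnO4^-) in the aliquot = 2/5 × 8.91 × 10^-4 = 3.56 × 10^-4 mol
[MnO4^-]_dilute = 3.56 × 10^-4 / 0.00991 = 0.0360 mol/L
[MnO4^-]_original = 0.0360 × 100.0/5.01 = 0.718 mol/L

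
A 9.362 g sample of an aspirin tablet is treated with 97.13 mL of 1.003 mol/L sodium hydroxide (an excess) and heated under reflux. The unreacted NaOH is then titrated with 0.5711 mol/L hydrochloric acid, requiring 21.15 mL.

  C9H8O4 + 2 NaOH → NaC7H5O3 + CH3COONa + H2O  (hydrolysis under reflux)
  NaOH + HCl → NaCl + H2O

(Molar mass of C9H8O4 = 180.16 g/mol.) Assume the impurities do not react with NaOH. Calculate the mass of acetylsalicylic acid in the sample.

7.688 g

n(NaOH) added = 0.09713 × 1.003 = 0.09742 mol
n(HCl) used in back-titration = 0.02115 × 0.5711 = 0.01208 mol
n(NaOH) left over = 0.01208 mol (1:1 ratio)
n(NaOH) consumed by analyte = 0.09742 − 0.01208 = 0.08534 mol
From the 1:2 ratio, n(C9H8O4) = 1/2 × 0.08534 = 0.04267 mol
mass of C9H8O4 = 0.04267 × 180.16 = 7.688 g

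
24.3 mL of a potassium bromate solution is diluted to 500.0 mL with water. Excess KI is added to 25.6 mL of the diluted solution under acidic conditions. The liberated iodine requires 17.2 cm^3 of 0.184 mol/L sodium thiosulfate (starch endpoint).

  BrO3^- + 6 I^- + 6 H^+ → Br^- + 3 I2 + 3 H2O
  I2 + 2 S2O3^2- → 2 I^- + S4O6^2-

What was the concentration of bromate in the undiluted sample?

0.424 mol/L

n(S2O3^2-) = 0.0172 × 0.184 = 3.16 × 10^-3 mol
n(I2) = n(S2O3^2-)/2 = 1.58 × 10^-3 mol
From the 1:3 ratio, n(BrO3^-) in the aliquot = 1/3 × 1.58 × 10^-3 = 5.27 × 10^-4 mol
[BrO3^-]_dilute = 5.27 × 10^-4 / 0.0256 = 0.0206 mol/L
[BrO3^-]_original = 0.0206 × 500.0/24.3 = 0.424 mol/L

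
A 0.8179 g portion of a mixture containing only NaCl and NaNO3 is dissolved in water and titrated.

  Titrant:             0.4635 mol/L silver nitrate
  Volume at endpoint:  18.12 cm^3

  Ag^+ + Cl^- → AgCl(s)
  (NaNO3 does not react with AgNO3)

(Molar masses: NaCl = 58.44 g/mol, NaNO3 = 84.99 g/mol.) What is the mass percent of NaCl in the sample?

n(AgNO3) = 0.01812 × 0.4635 = 8.399 × 10^-3 mol
Let x = n(NaCl), y = n(NaNO3).
Titrant: 1x = 8.399 × 10^-3;  mass: 58.44x + 84.99y = 0.8179
Solving, x = 8.399 × 10^-3 mol, y = 3.849 × 10^-3 mol
mass of NaCl = 8.399 × 10^-3 × 58.44 = 0.4908 g
% NaCl = 0.4908 / 0.8179 × 100 = 60.01 %

60.01 %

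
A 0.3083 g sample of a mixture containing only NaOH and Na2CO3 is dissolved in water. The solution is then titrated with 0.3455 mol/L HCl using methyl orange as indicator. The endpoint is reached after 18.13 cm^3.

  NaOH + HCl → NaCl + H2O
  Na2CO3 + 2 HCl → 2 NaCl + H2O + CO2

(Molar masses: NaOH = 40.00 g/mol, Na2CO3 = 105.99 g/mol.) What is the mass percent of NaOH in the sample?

n(HCl) = 0.01813 × 0.3455 = 6.264 × 10^-3 mol
Let x = n(NaOH), y = n(Na2CO3).
Titrant: 1x + 2y = 6.264 × 10^-3;  mass: 40.00x + 105.99y = 0.3083
Solving, x = 1.820 × 10^-3 mol, y = 2.222 × 10^-3 mol
mass of NaOH = 1.820 × 10^-3 × 40.00 = 0.07282 g
% NaOH = 0.07282 / 0.3083 × 100 = 23.62 %

23.62 %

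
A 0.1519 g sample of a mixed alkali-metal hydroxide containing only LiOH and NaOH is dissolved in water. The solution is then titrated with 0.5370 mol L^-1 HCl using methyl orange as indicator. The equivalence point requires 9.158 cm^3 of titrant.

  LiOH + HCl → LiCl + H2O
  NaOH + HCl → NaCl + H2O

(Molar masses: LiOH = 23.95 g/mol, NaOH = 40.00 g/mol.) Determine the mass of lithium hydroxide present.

0.06687 g

n(HCl) = 0.009158 × 0.5370 = 4.918 × 10^-3 mol
Let x = n(LiOH), y = n(NaOH).
Titrant: 1x + 1y = 4.918 × 10^-3;  mass: 23.95x + 40.00y = 0.1519
Solving, x = 2.792 × 10^-3 mol, y = 2.126 × 10^-3 mol
mass of LiOH = 2.792 × 10^-3 × 23.95 = 0.06687 g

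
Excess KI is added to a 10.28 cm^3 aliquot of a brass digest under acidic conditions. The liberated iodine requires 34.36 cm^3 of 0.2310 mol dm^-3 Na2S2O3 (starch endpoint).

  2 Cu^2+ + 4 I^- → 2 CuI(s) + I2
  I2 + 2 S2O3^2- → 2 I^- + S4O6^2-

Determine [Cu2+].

0.7721 mol/L

n(S2O3^2-) = 0.03436 × 0.2310 = 7.937 × 10^-3 mol
n(I2) = n(S2O3^2-)/2 = 3.969 × 10^-3 mol
From the 2:1 ratio, n(Cu2+) in the aliquot = 2/1 × 3.969 × 10^-3 = 7.937 × 10^-3 mol
[Cu2+] = 7.937 × 10^-3 / 0.01028 = 0.7721 mol/L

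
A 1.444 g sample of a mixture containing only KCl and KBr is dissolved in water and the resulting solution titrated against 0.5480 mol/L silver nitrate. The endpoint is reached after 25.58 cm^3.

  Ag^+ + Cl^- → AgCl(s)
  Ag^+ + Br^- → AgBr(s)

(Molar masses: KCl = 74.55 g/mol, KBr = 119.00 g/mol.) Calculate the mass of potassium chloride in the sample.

0.3759 g

n(AgNO3) = 0.02558 × 0.5480 = 0.01402 mol
Let x = n(KCl), y = n(KBr).
Titrant: 1x + 1y = 0.01402;  mass: 74.55x + 119.00y = 1.444
Solving, x = 5.042 × 10^-3 mol, y = 8.976 × 10^-3 mol
mass of KCl = 5.042 × 10^-3 × 74.55 = 0.3759 g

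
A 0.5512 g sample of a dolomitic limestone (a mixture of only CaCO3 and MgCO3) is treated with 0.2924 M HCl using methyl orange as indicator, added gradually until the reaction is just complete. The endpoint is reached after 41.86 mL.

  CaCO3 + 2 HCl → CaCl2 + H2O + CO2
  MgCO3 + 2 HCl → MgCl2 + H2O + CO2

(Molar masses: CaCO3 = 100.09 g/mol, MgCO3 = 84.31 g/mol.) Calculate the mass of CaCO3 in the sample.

0.2234 g

n(HCl) = 0.04186 × 0.2924 = 0.01224 mol
Let x = n(CaCO3), y = n(MgCO3).
Titrant: 2x + 2y = 0.01224;  mass: 100.09x + 84.31y = 0.5512
Solving, x = 2.232 × 10^-3 mol, y = 3.887 × 10^-3 mol
mass of CaCO3 = 2.232 × 10^-3 × 100.09 = 0.2234 g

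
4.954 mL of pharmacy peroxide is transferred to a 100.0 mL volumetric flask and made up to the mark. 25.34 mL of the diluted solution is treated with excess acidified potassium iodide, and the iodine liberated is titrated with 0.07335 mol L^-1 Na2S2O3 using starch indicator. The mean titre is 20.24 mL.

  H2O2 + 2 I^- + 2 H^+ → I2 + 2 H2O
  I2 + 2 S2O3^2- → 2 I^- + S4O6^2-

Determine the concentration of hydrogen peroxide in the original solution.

n(S2O3^2-) = 0.02024 × 0.07335 = 1.485 × 10^-3 mol
n(I2) = n(S2O3^2-)/2 = 7.423 × 10^-4 mol
n(H2O2) in the aliquot = 7.423 × 10^-4 mol (1:1 ratio)
[H2O2]_dilute = 7.423 × 10^-4 / 0.02534 = 0.02929 mol/L
[H2O2]_original = 0.02929 × 100.0/4.954 = 0.5913 mol/L

0.5913 mol/L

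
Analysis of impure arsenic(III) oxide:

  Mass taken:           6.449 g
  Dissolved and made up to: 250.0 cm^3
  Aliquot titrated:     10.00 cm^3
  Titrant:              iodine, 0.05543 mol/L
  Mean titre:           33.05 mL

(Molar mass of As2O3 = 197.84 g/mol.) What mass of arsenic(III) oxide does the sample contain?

As2O3 + 2 I2 + 2 H2O → As2O5 + 4 HI
n(I2) per titration = 0.03305 × 0.05543 = 1.832 × 10^-3 mol
From the 1:2 ratio, n(As2O3) in each aliquot = 1/2 × 1.832 × 10^-3 = 9.160 × 10^-4 mol
n(As2O3) in the whole flask = 9.160 × 10^-4 × 250.0/10.00 = 0.02290 mol
mass of As2O3 = 0.02290 × 197.84 = 4.530 g

4.530 g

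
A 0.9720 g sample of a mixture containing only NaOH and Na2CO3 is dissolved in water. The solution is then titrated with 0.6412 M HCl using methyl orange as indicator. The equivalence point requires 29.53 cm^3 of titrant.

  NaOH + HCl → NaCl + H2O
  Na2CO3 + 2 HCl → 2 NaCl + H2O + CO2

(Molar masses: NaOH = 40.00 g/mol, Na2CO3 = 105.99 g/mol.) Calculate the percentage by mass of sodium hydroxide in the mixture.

n(HCl) = 0.02953 × 0.6412 = 0.01893 mol
Let x = n(NaOH), y = n(Na2CO3).
Titrant: 1x + 2y = 0.01893;  mass: 40.00x + 105.99y = 0.9720
Solving, x = 2.419 × 10^-3 mol, y = 8.258 × 10^-3 mol
mass of NaOH = 2.419 × 10^-3 × 40.00 = 0.09678 g
% NaOH = 0.09678 / 0.9720 × 100 = 9.957 %

9.957 %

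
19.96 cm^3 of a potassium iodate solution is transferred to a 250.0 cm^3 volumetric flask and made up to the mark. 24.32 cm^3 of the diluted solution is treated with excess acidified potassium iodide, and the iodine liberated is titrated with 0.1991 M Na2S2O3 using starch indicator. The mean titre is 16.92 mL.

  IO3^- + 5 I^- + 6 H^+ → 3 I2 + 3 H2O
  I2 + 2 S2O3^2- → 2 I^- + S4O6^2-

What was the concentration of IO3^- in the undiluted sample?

0.2892 M

n(S2O3^2-) = 0.01692 × 0.1991 = 3.369 × 10^-3 mol
n(I2) = n(S2O3^2-)/2 = 1.684 × 10^-3 mol
From the 1:3 ratio, n(IO3^-) in the aliquot = 1/3 × 1.684 × 10^-3 = 5.615 × 10^-4 mol
[IO3^-]_dilute = 5.615 × 10^-4 / 0.02432 = 0.02309 mol/L
[IO3^-]_original = 0.02309 × 250.0/19.96 = 0.2892 mol/L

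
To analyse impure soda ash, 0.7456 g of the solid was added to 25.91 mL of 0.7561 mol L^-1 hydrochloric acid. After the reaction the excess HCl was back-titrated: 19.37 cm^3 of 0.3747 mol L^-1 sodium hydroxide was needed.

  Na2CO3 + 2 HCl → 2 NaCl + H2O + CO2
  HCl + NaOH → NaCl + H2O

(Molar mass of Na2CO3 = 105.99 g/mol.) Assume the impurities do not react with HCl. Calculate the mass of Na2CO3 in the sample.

n(HCl) added = 0.02591 × 0.7561 = 0.01959 mol
n(NaOH) used in back-titration = 0.01937 × 0.3747 = 7.258 × 10^-3 mol
n(HCl) left over = 7.258 × 10^-3 mol (1:1 ratio)
n(HCl) consumed by analyte = 0.01959 − 7.258 × 10^-3 = 0.01233 mol
From the 1:2 ratio, n(Na2CO3) = 1/2 × 0.01233 = 6.166 × 10^-3 mol
mass of Na2CO3 = 6.166 × 10^-3 × 105.99 = 0.6536 g

0.6536 g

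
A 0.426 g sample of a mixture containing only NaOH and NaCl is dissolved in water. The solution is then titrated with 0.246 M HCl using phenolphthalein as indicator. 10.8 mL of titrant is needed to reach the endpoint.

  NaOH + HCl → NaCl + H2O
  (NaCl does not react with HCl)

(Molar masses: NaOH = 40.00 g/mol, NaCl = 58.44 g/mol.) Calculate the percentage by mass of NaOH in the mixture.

n(HCl) = 0.0108 × 0.246 = 2.66 × 10^-3 mol
Let x = n(NaOH), y = n(NaCl).
Titrant: 1x = 2.66 × 10^-3;  mass: 40.00x + 58.44y = 0.426
Solving, x = 2.66 × 10^-3 mol, y = 5.47 × 10^-3 mol
mass of NaOH = 2.66 × 10^-3 × 40.00 = 0.106 g
% NaOH = 0.106 / 0.426 × 100 = 24.9 %

24.9 %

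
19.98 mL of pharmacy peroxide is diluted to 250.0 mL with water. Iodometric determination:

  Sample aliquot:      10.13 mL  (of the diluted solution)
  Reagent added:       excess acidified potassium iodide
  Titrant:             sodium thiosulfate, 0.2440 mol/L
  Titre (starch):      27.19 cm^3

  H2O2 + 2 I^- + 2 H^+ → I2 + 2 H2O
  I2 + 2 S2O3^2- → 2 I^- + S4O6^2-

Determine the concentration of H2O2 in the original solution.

4.097 mol/L

n(S2O3^2-) = 0.02719 × 0.2440 = 6.634 × 10^-3 mol
n(I2) = n(S2O3^2-)/2 = 3.317 × 10^-3 mol
n(H2O2) in the aliquot = 3.317 × 10^-3 mol (1:1 ratio)
[H2O2]_dilute = 3.317 × 10^-3 / 0.01013 = 0.3275 mol/L
[H2O2]_original = 0.3275 × 250.0/19.98 = 4.097 mol/L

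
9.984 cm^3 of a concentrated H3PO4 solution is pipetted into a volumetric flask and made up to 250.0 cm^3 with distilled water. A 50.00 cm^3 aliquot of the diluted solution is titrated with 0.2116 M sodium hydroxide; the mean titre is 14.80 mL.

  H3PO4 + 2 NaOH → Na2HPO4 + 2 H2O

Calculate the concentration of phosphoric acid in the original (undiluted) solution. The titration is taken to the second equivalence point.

n(NaOH) = 0.01480 × 0.2116 = 3.132 × 10^-3 mol
From the 1:2 ratio, n(H3PO4) in the aliquot = 1/2 × 3.132 × 10^-3 = 1.566 × 10^-3 mol
[H3PO4]_dilute = 1.566 × 10^-3 / 0.05000 = 0.03132 mol/L
Dilution factor = 250.0 / 9.984 = 25.04
[H3PO4]_stock = 0.03132 × 25.04 = 0.7842 mol/L

0.7842 M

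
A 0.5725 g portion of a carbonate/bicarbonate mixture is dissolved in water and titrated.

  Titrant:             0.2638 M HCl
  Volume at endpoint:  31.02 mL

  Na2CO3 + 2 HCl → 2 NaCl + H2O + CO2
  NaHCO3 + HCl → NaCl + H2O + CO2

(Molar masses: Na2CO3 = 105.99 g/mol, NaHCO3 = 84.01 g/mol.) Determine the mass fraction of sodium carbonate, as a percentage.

n(HCl) = 0.03102 × 0.2638 = 8.183 × 10^-3 mol
Let x = n(Na2CO3), y = n(NaHCO3).
Titrant: 2x + 1y = 8.183 × 10^-3;  mass: 105.99x + 84.01y = 0.5725
Solving, x = 1.853 × 10^-3 mol, y = 4.476 × 10^-3 mol
mass of Na2CO3 = 1.853 × 10^-3 × 105.99 = 0.1964 g
% Na2CO3 = 0.1964 / 0.5725 × 100 = 34.31 %

34.31 %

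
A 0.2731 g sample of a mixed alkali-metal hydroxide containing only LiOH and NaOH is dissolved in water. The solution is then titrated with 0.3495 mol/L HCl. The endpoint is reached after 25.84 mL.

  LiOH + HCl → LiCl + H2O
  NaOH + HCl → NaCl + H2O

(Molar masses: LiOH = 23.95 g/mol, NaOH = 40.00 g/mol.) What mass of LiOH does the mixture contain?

n(HCl) = 0.02584 × 0.3495 = 9.031 × 10^-3 mol
Let x = n(LiOH), y = n(NaOH).
Titrant: 1x + 1y = 9.031 × 10^-3;  mass: 23.95x + 40.00y = 0.2731
Solving, x = 5.492 × 10^-3 mol, y = 3.539 × 10^-3 mol
mass of LiOH = 5.492 × 10^-3 × 23.95 = 0.1315 g

0.1315 g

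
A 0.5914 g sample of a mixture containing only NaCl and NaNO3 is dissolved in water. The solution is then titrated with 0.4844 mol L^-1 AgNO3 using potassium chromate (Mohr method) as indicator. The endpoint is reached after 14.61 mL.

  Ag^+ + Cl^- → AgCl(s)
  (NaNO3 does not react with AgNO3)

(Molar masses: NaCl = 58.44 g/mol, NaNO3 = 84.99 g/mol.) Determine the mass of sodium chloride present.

0.4136 g

n(AgNO3) = 0.01461 × 0.4844 = 7.077 × 10^-3 mol
Let x = n(NaCl), y = n(NaNO3).
Titrant: 1x = 7.077 × 10^-3;  mass: 58.44x + 84.99y = 0.5914
Solving, x = 7.077 × 10^-3 mol, y = 2.092 × 10^-3 mol
mass of NaCl = 7.077 × 10^-3 × 58.44 = 0.4136 g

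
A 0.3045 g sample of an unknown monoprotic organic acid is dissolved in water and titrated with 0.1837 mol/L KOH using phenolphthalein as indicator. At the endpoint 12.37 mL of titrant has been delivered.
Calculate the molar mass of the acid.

134.0 g/mol

n(KOH) = 0.01237 L × 0.1837 mol/L = 2.272 × 10^-3 mol
n(HA) = 2.272 × 10^-3 mol (1:1 ratio)
M = m / n = 0.3045 g / 2.272 × 10^-3 mol = 134.0 g/mol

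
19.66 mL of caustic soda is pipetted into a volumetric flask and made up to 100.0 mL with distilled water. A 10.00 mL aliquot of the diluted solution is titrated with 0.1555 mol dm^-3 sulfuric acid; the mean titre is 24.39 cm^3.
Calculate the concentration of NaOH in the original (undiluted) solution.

3.858 mol/L

2 NaOH + H2SO4 → Na2SO4 + 2 H2O
n(H2SO4) = 0.02439 × 0.1555 = 3.793 × 10^-3 mol
From the 2:1 ratio, n(NaOH) in the aliquot = 2/1 × 3.793 × 10^-3 = 7.585 × 10^-3 mol
[NaOH]_dilute = 7.585 × 10^-3 / 0.01000 = 0.7585 mol/L
Dilution factor = 100.0 / 19.66 = 5.086
[NaOH]_stock = 0.7585 × 5.086 = 3.858 mol/L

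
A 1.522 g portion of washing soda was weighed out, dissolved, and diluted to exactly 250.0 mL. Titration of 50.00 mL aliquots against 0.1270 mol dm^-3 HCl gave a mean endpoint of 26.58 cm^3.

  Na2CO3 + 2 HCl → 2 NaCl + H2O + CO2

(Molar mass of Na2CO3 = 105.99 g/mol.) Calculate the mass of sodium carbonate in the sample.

0.8945 g

n(HCl) per titration = 0.02658 × 0.1270 = 3.376 × 10^-3 mol
From the 1:2 ratio, n(Na2CO3) in each aliquot = 1/2 × 3.376 × 10^-3 = 1.688 × 10^-3 mol
n(Na2CO3) in the whole flask = 1.688 × 10^-3 × 250.0/50.00 = 8.439 × 10^-3 mol
mass of Na2CO3 = 8.439 × 10^-3 × 105.99 = 0.8945 g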